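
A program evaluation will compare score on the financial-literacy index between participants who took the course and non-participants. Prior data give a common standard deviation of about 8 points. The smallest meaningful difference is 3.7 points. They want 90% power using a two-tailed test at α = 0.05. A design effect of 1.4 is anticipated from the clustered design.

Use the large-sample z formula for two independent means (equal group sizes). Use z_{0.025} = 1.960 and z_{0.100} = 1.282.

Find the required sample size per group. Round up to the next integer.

n = 138 per group

n = (z_{α/2} + z_β)² · (σ₁² + σ₂²) / δ²
  = (1.960 + 1.282)² · (2·8² = 128) / 3.7²
  = 10.5106 · 128 / 13.69
  = 98.27
Design effect: 1.4 × 98.27 = 137.58.
Round up → n = 138 per group.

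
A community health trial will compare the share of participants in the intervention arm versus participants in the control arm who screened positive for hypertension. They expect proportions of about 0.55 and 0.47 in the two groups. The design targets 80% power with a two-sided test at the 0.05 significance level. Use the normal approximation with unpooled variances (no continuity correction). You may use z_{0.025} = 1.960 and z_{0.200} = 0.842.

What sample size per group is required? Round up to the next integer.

n = (z_{α/2} + z_β)² · [p₁(1−p₁) + p₂(1−p₂)] / (p₁ − p₂)²
  = (1.960 + 0.842)² · (0.55·0.45 + 0.47·0.53) / (0.08)²
  = (2.802)² · (0.2475 + 0.2491) / 0.0064
  = 7.8512 · 0.4966 / 0.0064
  = 609.20
Round up → n = 610 per group.

n = 610 per group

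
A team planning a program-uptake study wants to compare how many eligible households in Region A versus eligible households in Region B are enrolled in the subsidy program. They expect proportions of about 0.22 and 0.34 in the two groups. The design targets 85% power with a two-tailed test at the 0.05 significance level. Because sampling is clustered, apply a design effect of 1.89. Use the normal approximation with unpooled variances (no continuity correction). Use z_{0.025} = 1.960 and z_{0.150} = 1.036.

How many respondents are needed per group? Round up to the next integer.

n = (z_{α/2} + z_β)² · [p₁(1−p₁) + p₂(1−p₂)] / (p₁ − p₂)²
  = (1.960 + 1.036)² · (0.22·0.78 + 0.34·0.66) / (-0.12)²
  = (2.996)² · (0.1716 + 0.2244) / 0.0144
  = 8.9760 · 0.3960 / 0.0144
  = 246.84
Design effect: 1.89 × 246.84 = 466.53.
Round up → n = 467 per group.

n = 467 per group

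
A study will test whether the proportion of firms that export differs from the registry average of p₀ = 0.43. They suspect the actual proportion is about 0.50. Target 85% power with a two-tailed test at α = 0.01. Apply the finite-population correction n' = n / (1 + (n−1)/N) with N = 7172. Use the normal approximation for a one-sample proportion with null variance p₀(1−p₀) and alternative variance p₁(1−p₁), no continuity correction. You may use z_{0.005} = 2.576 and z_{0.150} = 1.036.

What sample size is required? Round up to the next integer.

n = 602

n = [z_{α/2}·√(p₀q₀) + z_β·√(p₁q₁)]² / (p₁ − p₀)²
  = [2.576·√(0.43·0.57) + 1.036·√(0.50·0.50)]² / (0.07)²
  = [2.576·0.4951 + 1.036·0.5000]² / 0.0049
  = [1.7933]² / 0.0049
  = 656.32
Finite-population correction (N = 7172): 656.32 / (1 + (656.32 − 1)/7172) = 601.37.
Round up → n = 602.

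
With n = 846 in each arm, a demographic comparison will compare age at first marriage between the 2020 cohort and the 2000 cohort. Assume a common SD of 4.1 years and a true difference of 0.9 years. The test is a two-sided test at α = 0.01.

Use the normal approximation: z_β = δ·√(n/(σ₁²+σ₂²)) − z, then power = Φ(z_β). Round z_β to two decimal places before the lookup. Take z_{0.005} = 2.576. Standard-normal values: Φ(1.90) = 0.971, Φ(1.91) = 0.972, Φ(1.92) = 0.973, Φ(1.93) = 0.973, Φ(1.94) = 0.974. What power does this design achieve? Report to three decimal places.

z_β = δ·√(n/(σ₁²+σ₂²)) − z_{α/2}
    = 0.9 · √(846/33.62) − 2.576
    = 0.9 · 5.01633 − 2.576
    = 4.5147 − 2.576 = 1.9387 → 1.94
Power = Φ(1.94) = 0.974.

Power ≈ 0.974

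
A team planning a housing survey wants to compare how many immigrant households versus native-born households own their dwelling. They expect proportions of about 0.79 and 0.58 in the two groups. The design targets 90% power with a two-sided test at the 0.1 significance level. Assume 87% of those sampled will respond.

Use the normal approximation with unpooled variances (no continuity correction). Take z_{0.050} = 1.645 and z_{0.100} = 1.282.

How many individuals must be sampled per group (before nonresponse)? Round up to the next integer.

n = 92 per group

n = (z_{α/2} + z_β)² · [p₁(1−p₁) + p₂(1−p₂)] / (p₁ − p₂)²
  = (1.645 + 1.282)² · (0.79·0.21 + 0.58·0.42) / (0.21)²
  = (2.927)² · (0.1659 + 0.2436) / 0.0441
  = 8.5673 · 0.4095 / 0.0441
  = 79.55
Adjust for 87% response: 79.55 / 0.87 = 91.44.
Round up → n = 92 per group.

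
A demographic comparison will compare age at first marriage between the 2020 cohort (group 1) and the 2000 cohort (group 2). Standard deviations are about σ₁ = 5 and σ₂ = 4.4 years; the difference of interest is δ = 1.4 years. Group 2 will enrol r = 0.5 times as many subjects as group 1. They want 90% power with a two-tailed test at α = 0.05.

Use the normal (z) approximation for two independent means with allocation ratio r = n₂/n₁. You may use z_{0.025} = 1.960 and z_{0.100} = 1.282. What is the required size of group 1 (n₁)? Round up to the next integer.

n₁ = 342

n₁ = (z_{α/2} + z_β)² · (σ₁² + σ₂²/r) / δ²
   = (1.960 + 1.282)² · (5² + 4.4²/0.5) / 1.4²
   = 10.5106 · (25 + 38.72) / 1.96
   = 10.5106 · 63.72 / 1.96
   = 341.70
Round up → n₁ = 342; n₂ = r·n₁ = 0.5 × 342 = 171.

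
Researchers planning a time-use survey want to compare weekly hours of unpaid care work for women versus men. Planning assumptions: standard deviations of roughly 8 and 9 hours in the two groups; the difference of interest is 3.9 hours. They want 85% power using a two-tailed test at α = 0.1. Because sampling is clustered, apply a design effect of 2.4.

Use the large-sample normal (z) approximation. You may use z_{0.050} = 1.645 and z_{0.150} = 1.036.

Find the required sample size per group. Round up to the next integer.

n = (z_{α/2} + z_β)² · (σ₁² + σ₂²) / δ²
  = (1.645 + 1.036)² · (8² + 9² = 145) / 3.9²
  = 7.1878 · 145 / 15.21
  = 68.52
Design effect: 2.4 × 68.52 = 164.45.
Round up → n = 165 per group.

n = 165 per group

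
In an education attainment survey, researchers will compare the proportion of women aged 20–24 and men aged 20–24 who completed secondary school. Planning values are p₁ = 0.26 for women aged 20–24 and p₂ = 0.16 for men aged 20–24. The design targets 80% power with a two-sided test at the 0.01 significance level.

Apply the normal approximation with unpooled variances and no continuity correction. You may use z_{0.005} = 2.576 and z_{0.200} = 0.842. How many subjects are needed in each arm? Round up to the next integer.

n = 382 per group

n = (z_{α/2} + z_β)² · [p₁(1−p₁) + p₂(1−p₂)] / (p₁ − p₂)²
  = (2.576 + 0.842)² · (0.26·0.74 + 0.16·0.84) / (0.10)²
  = (3.418)² · (0.1924 + 0.1344) / 0.0100
  = 11.6827 · 0.3268 / 0.0100
  = 381.79
Round up → n = 382 per group.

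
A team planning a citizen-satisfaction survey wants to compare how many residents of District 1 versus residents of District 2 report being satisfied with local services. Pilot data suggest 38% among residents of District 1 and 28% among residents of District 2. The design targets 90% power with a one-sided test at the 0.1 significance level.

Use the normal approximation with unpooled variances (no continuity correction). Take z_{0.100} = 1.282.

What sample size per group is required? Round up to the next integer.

n = (z_α + z_β)² · [p₁(1−p₁) + p₂(1−p₂)] / (p₁ − p₂)²
  = (1.282 + 1.282)² · (0.38·0.62 + 0.28·0.72) / (0.10)²
  = (2.564)² · (0.2356 + 0.2016) / 0.0100
  = 6.5741 · 0.4372 / 0.0100
  = 287.42
Round up → n = 288 per group.

n = 288 per group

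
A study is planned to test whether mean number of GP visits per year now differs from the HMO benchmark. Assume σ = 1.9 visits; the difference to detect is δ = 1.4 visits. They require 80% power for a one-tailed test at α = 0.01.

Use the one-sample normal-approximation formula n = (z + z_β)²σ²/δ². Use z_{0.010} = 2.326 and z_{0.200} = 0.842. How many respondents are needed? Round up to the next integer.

n = (z_α + z_β)² · σ² / δ²
  = (2.326 + 0.842)² · 1.9² / 1.4²
  = 10.0362 · 3.61 / 1.96
  = 18.49
Round up → n = 19.

n = 19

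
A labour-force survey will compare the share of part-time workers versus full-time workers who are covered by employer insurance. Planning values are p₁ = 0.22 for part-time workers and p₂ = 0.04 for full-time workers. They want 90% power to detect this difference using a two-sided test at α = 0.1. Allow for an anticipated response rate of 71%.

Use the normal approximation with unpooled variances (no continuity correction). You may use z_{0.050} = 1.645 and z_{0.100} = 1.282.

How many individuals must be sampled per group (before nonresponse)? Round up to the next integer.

n = (z_{α/2} + z_β)² · [p₁(1−p₁) + p₂(1−p₂)] / (p₁ − p₂)²
  = (1.645 + 1.282)² · (0.22·0.78 + 0.04·0.96) / (0.18)²
  = (2.927)² · (0.1716 + 0.0384) / 0.0324
  = 8.5673 · 0.2100 / 0.0324
  = 55.53
Adjust for 71% response: 55.53 / 0.71 = 78.21.
Round up → n = 79 per group.

n = 79 per group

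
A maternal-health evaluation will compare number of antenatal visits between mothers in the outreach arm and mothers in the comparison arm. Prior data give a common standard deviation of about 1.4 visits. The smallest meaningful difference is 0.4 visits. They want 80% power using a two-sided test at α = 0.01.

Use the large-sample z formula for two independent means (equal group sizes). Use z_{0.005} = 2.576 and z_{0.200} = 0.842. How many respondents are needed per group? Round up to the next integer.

n = 287 per group

n = (z_{α/2} + z_β)² · (σ₁² + σ₂²) / δ²
  = (2.576 + 0.842)² · (2·1.4² = 3.92) / 0.4²
  = 11.6827 · 3.92 / 0.16
  = 286.23
Round up → n = 287 per group.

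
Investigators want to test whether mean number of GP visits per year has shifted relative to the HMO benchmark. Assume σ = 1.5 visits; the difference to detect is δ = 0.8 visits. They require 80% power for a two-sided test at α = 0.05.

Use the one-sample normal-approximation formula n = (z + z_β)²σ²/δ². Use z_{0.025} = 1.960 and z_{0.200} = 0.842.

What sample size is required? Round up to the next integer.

n = (z_{α/2} + z_β)² · σ² / δ²
  = (1.960 + 0.842)² · 1.5² / 0.8²
  = 7.8512 · 2.25 / 0.64
  = 27.60
Round up → n = 28.

n = 28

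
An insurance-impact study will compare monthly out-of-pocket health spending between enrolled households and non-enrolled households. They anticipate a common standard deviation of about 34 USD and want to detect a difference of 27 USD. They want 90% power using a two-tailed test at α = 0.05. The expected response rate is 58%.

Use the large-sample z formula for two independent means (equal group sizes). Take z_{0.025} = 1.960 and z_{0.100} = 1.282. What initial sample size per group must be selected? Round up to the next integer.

n = 58 per group

n = (z_{α/2} + z_β)² · (σ₁² + σ₂²) / δ²
  = (1.960 + 1.282)² · (2·34² = 2312) / 27²
  = 10.5106 · 2312 / 729
  = 33.33
Adjust for 58% response: 33.33 / 0.58 = 57.47.
Round up → n = 58 per group.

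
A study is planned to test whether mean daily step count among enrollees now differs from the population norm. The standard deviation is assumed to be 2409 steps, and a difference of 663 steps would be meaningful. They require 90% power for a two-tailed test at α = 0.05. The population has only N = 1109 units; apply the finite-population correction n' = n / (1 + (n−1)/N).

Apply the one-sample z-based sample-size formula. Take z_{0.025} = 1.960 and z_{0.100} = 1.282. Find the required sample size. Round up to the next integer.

n = 124

n = (z_{α/2} + z_β)² · σ² / δ²
  = (1.960 + 1.282)² · 2409² / 663²
  = 10.5106 · 5803281 / 439569
  = 138.76
Finite-population correction (N = 1109): 138.76 / (1 + (138.76 − 1)/1109) = 123.43.
Round up → n = 124.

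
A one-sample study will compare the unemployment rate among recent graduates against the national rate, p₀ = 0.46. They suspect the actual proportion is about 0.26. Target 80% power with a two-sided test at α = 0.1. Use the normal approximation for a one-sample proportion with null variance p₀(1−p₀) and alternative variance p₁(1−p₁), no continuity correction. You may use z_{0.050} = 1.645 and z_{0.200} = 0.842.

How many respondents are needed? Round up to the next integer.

n = 36

n = [z_{α/2}·√(p₀q₀) + z_β·√(p₁q₁)]² / (p₁ − p₀)²
  = [1.645·√(0.46·0.54) + 0.842·√(0.26·0.74)]² / (-0.20)²
  = [1.645·0.4984 + 0.842·0.4386]² / 0.0400
  = [1.1892]² / 0.0400
  = 35.35
Round up → n = 36.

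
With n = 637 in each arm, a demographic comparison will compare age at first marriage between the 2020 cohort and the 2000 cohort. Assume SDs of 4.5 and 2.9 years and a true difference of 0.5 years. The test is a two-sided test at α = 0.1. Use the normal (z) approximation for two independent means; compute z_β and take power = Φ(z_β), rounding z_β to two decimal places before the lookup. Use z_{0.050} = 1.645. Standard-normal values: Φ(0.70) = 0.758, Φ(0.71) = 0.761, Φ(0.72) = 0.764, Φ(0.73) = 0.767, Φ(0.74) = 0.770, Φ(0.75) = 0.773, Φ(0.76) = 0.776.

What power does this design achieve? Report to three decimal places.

z_β = δ·√(n/(σ₁²+σ₂²)) − z_{α/2}
    = 0.5 · √(637/28.66) − 1.645
    = 0.5 · 4.71446 − 1.645
    = 2.3572 − 1.645 = 0.7122 → 0.71
Power = Φ(0.71) = 0.761.

Power ≈ 0.761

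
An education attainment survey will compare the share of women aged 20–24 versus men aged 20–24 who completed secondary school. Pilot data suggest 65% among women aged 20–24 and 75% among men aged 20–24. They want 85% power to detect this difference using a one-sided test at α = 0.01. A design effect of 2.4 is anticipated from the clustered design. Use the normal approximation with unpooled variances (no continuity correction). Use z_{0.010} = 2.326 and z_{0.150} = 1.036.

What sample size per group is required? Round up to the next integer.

n = (z_α + z_β)² · [p₁(1−p₁) + p₂(1−p₂)] / (p₁ − p₂)²
  = (2.326 + 1.036)² · (0.65·0.35 + 0.75·0.25) / (-0.10)²
  = (3.362)² · (0.2275 + 0.1875) / 0.0100
  = 11.3030 · 0.4150 / 0.0100
  = 469.08
Design effect: 2.4 × 469.08 = 1125.78.
Round up → n = 1126 per group.

n = 1126 per group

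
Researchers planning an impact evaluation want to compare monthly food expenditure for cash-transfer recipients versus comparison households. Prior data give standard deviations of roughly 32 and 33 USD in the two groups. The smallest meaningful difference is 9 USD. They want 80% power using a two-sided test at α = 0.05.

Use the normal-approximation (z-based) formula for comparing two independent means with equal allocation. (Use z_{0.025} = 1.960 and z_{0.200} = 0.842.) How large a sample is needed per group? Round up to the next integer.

n = 205 per group

n = (z_{α/2} + z_β)² · (σ₁² + σ₂²) / δ²
  = (1.960 + 0.842)² · (32² + 33² = 2113) / 9²
  = 7.8512 · 2113 / 81
  = 204.81
Round up → n = 205 per group.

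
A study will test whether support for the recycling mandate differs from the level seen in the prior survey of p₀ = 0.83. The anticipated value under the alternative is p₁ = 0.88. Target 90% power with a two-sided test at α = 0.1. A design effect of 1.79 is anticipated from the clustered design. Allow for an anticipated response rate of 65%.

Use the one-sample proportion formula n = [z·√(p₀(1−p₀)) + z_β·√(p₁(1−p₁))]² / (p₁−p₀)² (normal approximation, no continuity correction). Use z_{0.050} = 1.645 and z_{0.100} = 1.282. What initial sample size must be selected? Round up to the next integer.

n = [z_{α/2}·√(p₀q₀) + z_β·√(p₁q₁)]² / (p₁ − p₀)²
  = [1.645·√(0.83·0.17) + 1.282·√(0.88·0.12)]² / (0.05)²
  = [1.645·0.3756 + 1.282·0.3250]² / 0.0025
  = [1.0345]² / 0.0025
  = 428.09
Design effect: 1.79 × 428.09 = 766.28.
Adjust for 65% response: 766.28 / 0.65 = 1178.89.
Round up → n = 1179.

n = 1179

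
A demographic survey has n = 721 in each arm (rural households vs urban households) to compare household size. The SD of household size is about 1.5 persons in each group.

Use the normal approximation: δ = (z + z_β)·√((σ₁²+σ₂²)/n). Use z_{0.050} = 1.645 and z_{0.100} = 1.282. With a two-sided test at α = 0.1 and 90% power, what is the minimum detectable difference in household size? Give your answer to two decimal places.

Minimum detectable difference ≈ 0.23 persons

δ = (z_{α/2} + z_β) · √((σ₁²+σ₂²)/n)
  = (1.645 + 1.282) · √(4.5/721)
  = 2.927 · √0.00624
  = 2.927 · 0.0790
  = 0.2312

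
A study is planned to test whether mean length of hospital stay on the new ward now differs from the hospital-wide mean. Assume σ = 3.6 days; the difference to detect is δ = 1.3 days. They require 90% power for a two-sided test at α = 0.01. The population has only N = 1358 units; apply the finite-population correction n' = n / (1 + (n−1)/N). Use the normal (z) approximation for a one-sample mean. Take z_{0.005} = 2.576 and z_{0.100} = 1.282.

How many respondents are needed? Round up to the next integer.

n = (z_{α/2} + z_β)² · σ² / δ²
  = (2.576 + 1.282)² · 3.6² / 1.3²
  = 14.8842 · 12.96 / 1.69
  = 114.14
Finite-population correction (N = 1358): 114.14 / (1 + (114.14 − 1)/1358) = 105.36.
Round up → n = 106.

n = 106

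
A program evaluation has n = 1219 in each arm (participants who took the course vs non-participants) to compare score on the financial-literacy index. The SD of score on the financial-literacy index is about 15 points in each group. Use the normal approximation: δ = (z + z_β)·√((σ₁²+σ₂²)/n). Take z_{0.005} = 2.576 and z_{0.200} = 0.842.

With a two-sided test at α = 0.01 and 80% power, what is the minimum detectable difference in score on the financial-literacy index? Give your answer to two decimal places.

Minimum detectable difference ≈ 2.08 points

δ = (z_{α/2} + z_β) · √((σ₁²+σ₂²)/n)
  = (2.576 + 0.842) · √(450/1219)
  = 3.418 · √0.36916
  = 3.418 · 0.6076
  = 2.0767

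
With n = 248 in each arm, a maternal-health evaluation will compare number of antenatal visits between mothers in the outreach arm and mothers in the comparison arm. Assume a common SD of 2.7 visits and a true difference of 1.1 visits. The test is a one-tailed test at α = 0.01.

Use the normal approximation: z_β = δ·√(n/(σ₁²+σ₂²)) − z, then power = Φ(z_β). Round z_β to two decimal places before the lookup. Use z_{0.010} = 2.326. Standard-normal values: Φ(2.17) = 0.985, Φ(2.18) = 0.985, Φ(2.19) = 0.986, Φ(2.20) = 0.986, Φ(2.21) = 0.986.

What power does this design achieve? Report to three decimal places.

z_β = δ·√(n/(σ₁²+σ₂²)) − z_α
    = 1.1 · √(248/14.58) − 2.326
    = 1.1 · 4.12427 − 2.326
    = 4.5367 − 2.326 = 2.2107 → 2.21
Power = Φ(2.21) = 0.986.

Power ≈ 0.986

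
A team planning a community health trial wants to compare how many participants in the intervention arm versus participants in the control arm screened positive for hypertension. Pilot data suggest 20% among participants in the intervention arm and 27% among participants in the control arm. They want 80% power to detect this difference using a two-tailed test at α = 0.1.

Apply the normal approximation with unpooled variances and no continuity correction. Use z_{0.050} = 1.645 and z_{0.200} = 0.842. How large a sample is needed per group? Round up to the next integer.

n = (z_{α/2} + z_β)² · [p₁(1−p₁) + p₂(1−p₂)] / (p₁ − p₂)²
  = (1.645 + 0.842)² · (0.20·0.80 + 0.27·0.73) / (-0.07)²
  = (2.487)² · (0.1600 + 0.1971) / 0.0049
  = 6.1852 · 0.3571 / 0.0049
  = 450.76
Round up → n = 451 per group.

n = 451 per group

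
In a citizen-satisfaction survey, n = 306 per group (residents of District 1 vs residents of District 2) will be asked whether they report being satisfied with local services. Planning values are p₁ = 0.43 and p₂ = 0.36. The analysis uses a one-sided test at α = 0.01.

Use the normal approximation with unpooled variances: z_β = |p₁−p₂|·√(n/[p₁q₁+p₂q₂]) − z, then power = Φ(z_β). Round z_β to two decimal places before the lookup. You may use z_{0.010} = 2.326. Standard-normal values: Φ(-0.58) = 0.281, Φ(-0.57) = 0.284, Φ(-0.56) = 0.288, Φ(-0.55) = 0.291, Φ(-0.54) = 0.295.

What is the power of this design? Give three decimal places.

Power ≈ 0.291

z_β = |p₁−p₂|·√(n/[p₁q₁+p₂q₂]) − z_α
    = 0.07 · √(306/0.4755) − 2.326
    = 0.07 · 25.3680 − 2.326
    = 1.7758 − 2.326 = -0.5502 → -0.55
Power = Φ(-0.55) = 0.291.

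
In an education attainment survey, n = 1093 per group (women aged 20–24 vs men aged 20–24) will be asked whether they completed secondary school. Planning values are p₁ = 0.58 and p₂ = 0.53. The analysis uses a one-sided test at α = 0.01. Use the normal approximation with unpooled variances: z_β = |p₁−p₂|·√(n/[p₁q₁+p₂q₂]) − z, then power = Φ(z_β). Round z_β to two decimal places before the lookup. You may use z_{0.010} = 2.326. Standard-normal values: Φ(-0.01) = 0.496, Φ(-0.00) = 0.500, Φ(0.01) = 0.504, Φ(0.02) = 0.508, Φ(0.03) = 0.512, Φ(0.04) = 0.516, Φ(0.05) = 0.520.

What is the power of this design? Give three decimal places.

Power ≈ 0.512

z_β = |p₁−p₂|·√(n/[p₁q₁+p₂q₂]) − z_α
    = 0.05 · √(1093/0.4927) − 2.326
    = 0.05 · 47.0998 − 2.326
    = 2.3550 − 2.326 = 0.0290 → 0.03
Power = Φ(0.03) = 0.512.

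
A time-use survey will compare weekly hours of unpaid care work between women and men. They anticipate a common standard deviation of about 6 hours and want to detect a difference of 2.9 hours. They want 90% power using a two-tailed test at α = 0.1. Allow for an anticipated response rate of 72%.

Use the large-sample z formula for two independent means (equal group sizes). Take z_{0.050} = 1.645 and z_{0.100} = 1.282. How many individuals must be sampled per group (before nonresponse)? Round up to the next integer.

n = 102 per group

n = (z_{α/2} + z_β)² · (σ₁² + σ₂²) / δ²
  = (1.645 + 1.282)² · (2·6² = 72) / 2.9²
  = 8.5673 · 72 / 8.41
  = 73.35
Adjust for 72% response: 73.35 / 0.72 = 101.87.
Round up → n = 102 per group.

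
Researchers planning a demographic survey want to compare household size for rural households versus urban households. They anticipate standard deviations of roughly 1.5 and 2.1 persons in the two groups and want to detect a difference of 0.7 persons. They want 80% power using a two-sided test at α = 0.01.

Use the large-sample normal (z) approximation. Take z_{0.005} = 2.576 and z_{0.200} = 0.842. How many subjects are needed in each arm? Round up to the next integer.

n = (z_{α/2} + z_β)² · (σ₁² + σ₂²) / δ²
  = (2.576 + 0.842)² · (1.5² + 2.1² = 6.66) / 0.7²
  = 11.6827 · 6.66 / 0.49
  = 158.79
Round up → n = 159 per group.

n = 159 per group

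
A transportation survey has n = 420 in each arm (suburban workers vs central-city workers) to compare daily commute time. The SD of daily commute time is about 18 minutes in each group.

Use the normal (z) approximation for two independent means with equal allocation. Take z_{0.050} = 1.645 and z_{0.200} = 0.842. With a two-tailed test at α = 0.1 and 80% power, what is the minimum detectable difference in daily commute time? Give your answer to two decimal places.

Minimum detectable difference ≈ 3.09 minutes

δ = (z_{α/2} + z_β) · √((σ₁²+σ₂²)/n)
  = (1.645 + 0.842) · √(648/420)
  = 2.487 · √1.5429
  = 2.487 · 1.2421
  = 3.0891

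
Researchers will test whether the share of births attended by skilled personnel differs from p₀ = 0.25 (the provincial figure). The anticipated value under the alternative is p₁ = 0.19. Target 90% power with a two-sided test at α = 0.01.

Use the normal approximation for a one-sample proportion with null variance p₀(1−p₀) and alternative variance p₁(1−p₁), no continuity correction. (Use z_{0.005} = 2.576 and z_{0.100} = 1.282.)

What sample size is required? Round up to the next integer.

n = [z_{α/2}·√(p₀q₀) + z_β·√(p₁q₁)]² / (p₁ − p₀)²
  = [2.576·√(0.25·0.75) + 1.282·√(0.19·0.81)]² / (-0.06)²
  = [2.576·0.4330 + 1.282·0.3923]² / 0.0036
  = [1.6184]² / 0.0036
  = 727.53
Round up → n = 728.

n = 728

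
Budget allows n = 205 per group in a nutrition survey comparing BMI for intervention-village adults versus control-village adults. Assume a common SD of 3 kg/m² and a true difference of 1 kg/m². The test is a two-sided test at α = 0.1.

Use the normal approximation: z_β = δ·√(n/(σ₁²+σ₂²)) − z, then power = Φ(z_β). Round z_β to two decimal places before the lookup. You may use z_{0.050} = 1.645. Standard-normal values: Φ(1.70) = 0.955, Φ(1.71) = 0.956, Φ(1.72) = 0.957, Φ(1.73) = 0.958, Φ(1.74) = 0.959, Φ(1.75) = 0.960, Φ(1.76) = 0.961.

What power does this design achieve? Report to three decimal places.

z_β = δ·√(n/(σ₁²+σ₂²)) − z_{α/2}
    = 1 · √(205/18) − 1.645
    = 1 · 3.37474 − 1.645
    = 3.3747 − 1.645 = 1.7297 → 1.73
Power = Φ(1.73) = 0.958.

Power ≈ 0.958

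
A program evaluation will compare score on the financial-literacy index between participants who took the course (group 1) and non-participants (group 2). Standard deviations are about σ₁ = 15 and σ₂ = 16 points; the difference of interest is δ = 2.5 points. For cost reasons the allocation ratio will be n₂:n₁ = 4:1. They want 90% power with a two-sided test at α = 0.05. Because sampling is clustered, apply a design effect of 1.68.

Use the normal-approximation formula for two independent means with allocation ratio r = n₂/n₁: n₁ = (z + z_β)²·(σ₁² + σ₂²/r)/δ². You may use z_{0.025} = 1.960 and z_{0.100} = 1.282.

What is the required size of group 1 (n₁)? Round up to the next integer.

n₁ = (z_{α/2} + z_β)² · (σ₁² + σ₂²/r) / δ²
   = (1.960 + 1.282)² · (15² + 16²/4) / 2.5²
   = 10.5106 · (225 + 64) / 6.25
   = 10.5106 · 289 / 6.25
   = 486.01
Design effect: 1.68 × 486.01 = 816.49.
Round up → n₁ = 817; n₂ = r·n₁ = 4 × 817 = 3268.

n₁ = 817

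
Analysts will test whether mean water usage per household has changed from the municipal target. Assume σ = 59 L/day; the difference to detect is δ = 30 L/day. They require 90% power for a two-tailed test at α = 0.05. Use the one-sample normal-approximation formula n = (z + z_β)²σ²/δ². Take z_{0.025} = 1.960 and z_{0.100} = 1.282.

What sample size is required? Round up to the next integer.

n = 41

n = (z_{α/2} + z_β)² · σ² / δ²
  = (1.960 + 1.282)² · 59² / 30²
  = 10.5106 · 3481 / 900
  = 40.65
Round up → n = 41.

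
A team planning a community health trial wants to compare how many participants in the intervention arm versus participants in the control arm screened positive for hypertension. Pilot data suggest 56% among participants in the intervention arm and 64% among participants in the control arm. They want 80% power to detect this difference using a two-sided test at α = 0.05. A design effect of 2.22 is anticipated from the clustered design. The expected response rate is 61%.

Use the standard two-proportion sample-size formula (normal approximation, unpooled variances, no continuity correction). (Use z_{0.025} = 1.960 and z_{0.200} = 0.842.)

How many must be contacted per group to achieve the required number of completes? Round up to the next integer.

n = 2129 per group

n = (z_{α/2} + z_β)² · [p₁(1−p₁) + p₂(1−p₂)] / (p₁ − p₂)²
  = (1.960 + 0.842)² · (0.56·0.44 + 0.64·0.36) / (-0.08)²
  = (2.802)² · (0.2464 + 0.2304) / 0.0064
  = 7.8512 · 0.4768 / 0.0064
  = 584.91
Design effect: 2.22 × 584.91 = 1298.51.
Adjust for 61% response: 1298.51 / 0.61 = 2128.71.
Round up → n = 2129 per group.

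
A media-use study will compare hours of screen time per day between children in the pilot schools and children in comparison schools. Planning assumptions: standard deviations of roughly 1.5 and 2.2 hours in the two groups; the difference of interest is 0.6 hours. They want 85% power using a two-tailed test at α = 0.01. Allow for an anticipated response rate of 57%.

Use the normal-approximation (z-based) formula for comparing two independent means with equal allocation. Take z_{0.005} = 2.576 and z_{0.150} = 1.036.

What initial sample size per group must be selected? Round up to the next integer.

n = 451 per group

n = (z_{α/2} + z_β)² · (σ₁² + σ₂²) / δ²
  = (2.576 + 1.036)² · (1.5² + 2.2² = 7.09) / 0.6²
  = 13.0465 · 7.09 / 0.36
  = 256.94
Adjust for 57% response: 256.94 / 0.57 = 450.78.
Round up → n = 451 per group.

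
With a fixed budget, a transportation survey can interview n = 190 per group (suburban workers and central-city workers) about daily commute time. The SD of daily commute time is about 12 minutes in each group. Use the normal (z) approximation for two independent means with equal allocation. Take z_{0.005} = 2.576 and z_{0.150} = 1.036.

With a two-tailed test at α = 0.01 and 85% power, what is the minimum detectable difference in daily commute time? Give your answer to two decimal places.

δ = (z_{α/2} + z_β) · √((σ₁²+σ₂²)/n)
  = (2.576 + 1.036) · √(288/190)
  = 3.612 · √1.5158
  = 3.612 · 1.2312
  = 4.4470

Minimum detectable difference ≈ 4.45 minutes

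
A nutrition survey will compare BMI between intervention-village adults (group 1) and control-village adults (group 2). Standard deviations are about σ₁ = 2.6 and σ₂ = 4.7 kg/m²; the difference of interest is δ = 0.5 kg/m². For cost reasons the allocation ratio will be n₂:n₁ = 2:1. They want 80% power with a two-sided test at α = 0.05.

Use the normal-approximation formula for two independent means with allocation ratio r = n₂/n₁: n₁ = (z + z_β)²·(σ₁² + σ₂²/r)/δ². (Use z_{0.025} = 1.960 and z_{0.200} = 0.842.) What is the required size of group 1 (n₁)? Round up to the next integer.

n₁ = 560

n₁ = (z_{α/2} + z_β)² · (σ₁² + σ₂²/r) / δ²
   = (1.960 + 0.842)² · (2.6² + 4.7²/2) / 0.5²
   = 7.8512 · (6.76 + 11.045) / 0.25
   = 7.8512 · 17.805 / 0.25
   = 559.16
Round up → n₁ = 560; n₂ = r·n₁ = 2 × 560 = 1120.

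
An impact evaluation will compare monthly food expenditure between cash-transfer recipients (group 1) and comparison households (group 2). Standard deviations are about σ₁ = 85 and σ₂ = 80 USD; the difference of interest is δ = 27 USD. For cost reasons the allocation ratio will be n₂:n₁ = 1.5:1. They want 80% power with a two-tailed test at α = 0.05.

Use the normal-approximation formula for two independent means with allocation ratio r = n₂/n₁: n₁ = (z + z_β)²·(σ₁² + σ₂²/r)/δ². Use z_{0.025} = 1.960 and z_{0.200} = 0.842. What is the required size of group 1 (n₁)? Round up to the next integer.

n₁ = (z_{α/2} + z_β)² · (σ₁² + σ₂²/r) / δ²
   = (1.960 + 0.842)² · (85² + 80²/1.5) / 27²
   = 7.8512 · (7225 + 4266.7) / 729
   = 7.8512 · 11491.7 / 729
   = 123.76
Round up → n₁ = 124; n₂ = r·n₁ = 1.5 × 124 = 186.

n₁ = 124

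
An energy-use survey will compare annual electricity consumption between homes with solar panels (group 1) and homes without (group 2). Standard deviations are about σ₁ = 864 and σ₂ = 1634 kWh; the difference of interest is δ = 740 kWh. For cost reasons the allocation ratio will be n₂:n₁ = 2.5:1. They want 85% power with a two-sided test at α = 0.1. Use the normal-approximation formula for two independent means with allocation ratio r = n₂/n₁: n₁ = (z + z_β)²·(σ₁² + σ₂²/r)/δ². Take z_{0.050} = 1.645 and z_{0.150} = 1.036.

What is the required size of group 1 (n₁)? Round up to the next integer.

n₁ = 24

n₁ = (z_{α/2} + z_β)² · (σ₁² + σ₂²/r) / δ²
   = (1.645 + 1.036)² · (864² + 1634²/2.5) / 740²
   = 7.1878 · (746496 + 1067982.4) / 547600
   = 7.1878 · 1814478.4 / 547600
   = 23.82
Round up → n₁ = 24; n₂ = r·n₁ = 2.5 × 24 = 60.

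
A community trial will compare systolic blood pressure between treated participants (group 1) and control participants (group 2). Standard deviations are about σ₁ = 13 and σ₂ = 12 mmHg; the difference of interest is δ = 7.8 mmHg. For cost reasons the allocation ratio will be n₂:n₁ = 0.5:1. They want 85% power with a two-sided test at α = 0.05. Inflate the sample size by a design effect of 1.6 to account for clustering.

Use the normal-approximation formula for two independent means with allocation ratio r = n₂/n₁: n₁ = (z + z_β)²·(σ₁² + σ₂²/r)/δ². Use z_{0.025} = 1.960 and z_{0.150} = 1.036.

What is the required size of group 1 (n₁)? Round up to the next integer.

n₁ = 108

n₁ = (z_{α/2} + z_β)² · (σ₁² + σ₂²/r) / δ²
   = (1.960 + 1.036)² · (13² + 12²/0.5) / 7.8²
   = 8.9760 · (169 + 288) / 60.84
   = 8.9760 · 457 / 60.84
   = 67.42
Design effect: 1.6 × 67.42 = 107.88.
Round up → n₁ = 108; n₂ = r·n₁ = 0.5 × 108 = 54.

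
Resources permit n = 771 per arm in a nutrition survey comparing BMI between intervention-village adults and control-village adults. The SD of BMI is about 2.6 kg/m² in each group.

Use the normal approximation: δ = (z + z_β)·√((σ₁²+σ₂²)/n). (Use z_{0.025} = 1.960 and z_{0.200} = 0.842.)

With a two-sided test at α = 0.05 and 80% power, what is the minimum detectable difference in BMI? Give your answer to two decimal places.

δ = (z_{α/2} + z_β) · √((σ₁²+σ₂²)/n)
  = (1.960 + 0.842) · √(13.52/771)
  = 2.802 · √0.01754
  = 2.802 · 0.1324
  = 0.3710

Minimum detectable difference ≈ 0.37 kg/m²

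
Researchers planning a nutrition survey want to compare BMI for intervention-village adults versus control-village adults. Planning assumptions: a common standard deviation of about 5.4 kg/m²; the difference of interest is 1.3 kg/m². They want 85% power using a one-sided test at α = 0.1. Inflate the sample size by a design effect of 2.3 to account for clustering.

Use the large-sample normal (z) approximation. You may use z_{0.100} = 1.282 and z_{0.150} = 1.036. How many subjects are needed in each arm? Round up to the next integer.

n = 427 per group

n = (z_α + z_β)² · (σ₁² + σ₂²) / δ²
  = (1.282 + 1.036)² · (2·5.4² = 58.32) / 1.3²
  = 5.3731 · 58.32 / 1.69
  = 185.42
Design effect: 2.3 × 185.42 = 426.47.
Round up → n = 427 per group.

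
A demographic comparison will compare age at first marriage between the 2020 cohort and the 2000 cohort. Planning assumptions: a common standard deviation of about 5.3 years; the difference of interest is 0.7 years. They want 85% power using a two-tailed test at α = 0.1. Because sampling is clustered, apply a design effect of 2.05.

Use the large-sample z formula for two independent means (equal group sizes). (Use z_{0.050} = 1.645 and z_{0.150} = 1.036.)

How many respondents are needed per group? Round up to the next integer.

n = (z_{α/2} + z_β)² · (σ₁² + σ₂²) / δ²
  = (1.645 + 1.036)² · (2·5.3² = 56.18) / 0.7²
  = 7.1878 · 56.18 / 0.49
  = 824.10
Design effect: 2.05 × 824.10 = 1689.40.
Round up → n = 1690 per group.

n = 1690 per group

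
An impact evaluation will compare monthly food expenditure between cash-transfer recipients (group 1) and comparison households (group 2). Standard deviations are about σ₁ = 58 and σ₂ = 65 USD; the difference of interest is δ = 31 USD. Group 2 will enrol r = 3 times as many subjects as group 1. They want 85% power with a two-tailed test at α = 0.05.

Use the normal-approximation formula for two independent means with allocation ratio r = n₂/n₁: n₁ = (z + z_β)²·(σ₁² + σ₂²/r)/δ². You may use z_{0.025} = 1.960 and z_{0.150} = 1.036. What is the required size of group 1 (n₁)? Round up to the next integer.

n₁ = (z_{α/2} + z_β)² · (σ₁² + σ₂²/r) / δ²
   = (1.960 + 1.036)² · (58² + 65²/3) / 31²
   = 8.9760 · (3364 + 1408.3) / 961
   = 8.9760 · 4772.3 / 961
   = 44.57
Round up → n₁ = 45; n₂ = r·n₁ = 3 × 45 = 135.

n₁ = 45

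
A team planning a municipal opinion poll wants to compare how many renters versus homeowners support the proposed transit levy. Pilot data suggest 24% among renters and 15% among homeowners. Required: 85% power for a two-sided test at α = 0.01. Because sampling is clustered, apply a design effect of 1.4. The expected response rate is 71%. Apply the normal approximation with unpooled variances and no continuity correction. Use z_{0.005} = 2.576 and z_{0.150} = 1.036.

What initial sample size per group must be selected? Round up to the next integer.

n = 985 per group

n = (z_{α/2} + z_β)² · [p₁(1−p₁) + p₂(1−p₂)] / (p₁ − p₂)²
  = (2.576 + 1.036)² · (0.24·0.76 + 0.15·0.85) / (0.09)²
  = (3.612)² · (0.1824 + 0.1275) / 0.0081
  = 13.0465 · 0.3099 / 0.0081
  = 499.15
Design effect: 1.4 × 499.15 = 698.81.
Adjust for 71% response: 698.81 / 0.71 = 984.24.
Round up → n = 985 per group.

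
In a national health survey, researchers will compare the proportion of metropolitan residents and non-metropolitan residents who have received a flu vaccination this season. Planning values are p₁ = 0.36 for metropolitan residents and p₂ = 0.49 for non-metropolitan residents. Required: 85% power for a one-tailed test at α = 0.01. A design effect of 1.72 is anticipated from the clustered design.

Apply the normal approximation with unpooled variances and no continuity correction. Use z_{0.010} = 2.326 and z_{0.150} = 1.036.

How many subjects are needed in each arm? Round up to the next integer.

n = 553 per group

n = (z_α + z_β)² · [p₁(1−p₁) + p₂(1−p₂)] / (p₁ − p₂)²
  = (2.326 + 1.036)² · (0.36·0.64 + 0.49·0.51) / (-0.13)²
  = (3.362)² · (0.2304 + 0.2499) / 0.0169
  = 11.3030 · 0.4803 / 0.0169
  = 321.23
Design effect: 1.72 × 321.23 = 552.52.
Round up → n = 553 per group.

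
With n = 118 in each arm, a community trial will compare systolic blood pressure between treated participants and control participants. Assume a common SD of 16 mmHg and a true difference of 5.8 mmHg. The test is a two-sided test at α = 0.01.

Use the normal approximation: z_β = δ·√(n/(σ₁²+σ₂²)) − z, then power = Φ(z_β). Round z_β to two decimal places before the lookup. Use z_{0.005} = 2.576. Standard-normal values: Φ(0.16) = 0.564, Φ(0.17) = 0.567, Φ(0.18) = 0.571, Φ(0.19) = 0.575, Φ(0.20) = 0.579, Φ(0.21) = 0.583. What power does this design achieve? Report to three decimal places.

Power ≈ 0.583

z_β = δ·√(n/(σ₁²+σ₂²)) − z_{α/2}
    = 5.8 · √(118/512) − 2.576
    = 5.8 · 0.48007 − 2.576
    = 2.7844 − 2.576 = 0.2084 → 0.21
Power = Φ(0.21) = 0.583.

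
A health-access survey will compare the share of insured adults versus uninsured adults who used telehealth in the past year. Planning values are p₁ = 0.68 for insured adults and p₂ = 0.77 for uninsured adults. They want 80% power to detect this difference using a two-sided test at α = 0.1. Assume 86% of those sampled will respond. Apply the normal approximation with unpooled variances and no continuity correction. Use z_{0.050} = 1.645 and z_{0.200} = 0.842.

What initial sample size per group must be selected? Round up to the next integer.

n = 351 per group

n = (z_{α/2} + z_β)² · [p₁(1−p₁) + p₂(1−p₂)] / (p₁ − p₂)²
  = (1.645 + 0.842)² · (0.68·0.32 + 0.77·0.23) / (-0.09)²
  = (2.487)² · (0.2176 + 0.1771) / 0.0081
  = 6.1852 · 0.3947 / 0.0081
  = 301.39
Adjust for 86% response: 301.39 / 0.86 = 350.46.
Round up → n = 351 per group.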